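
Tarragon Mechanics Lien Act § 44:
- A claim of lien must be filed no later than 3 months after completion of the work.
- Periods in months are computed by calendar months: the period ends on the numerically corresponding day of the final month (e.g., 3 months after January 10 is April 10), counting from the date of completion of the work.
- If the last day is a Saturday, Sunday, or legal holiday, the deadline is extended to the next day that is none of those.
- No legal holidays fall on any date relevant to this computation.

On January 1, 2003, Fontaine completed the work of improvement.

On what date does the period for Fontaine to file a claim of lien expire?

April 1, 2003

3 months after January 1, 2003 is April 1, 2003.
April 1, 2003 is a Tuesday and not a legal holiday, so no extension applies.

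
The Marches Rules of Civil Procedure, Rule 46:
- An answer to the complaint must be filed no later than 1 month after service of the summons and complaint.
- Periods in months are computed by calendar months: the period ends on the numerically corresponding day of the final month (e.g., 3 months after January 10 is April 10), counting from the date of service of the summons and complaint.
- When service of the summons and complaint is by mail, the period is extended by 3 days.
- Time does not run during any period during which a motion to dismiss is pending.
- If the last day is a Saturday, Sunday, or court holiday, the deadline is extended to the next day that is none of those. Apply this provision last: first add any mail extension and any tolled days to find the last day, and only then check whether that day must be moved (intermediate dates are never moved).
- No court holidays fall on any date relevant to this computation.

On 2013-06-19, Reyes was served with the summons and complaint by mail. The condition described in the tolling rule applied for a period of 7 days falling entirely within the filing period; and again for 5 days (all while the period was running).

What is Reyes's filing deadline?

August 5, 2013

1 month after 2013-06-19 is July 19, 2013.
Service was by mail, adding 3 days: July 19, 2013 + 3 days = July 22, 2013.
Tolling adds 7 days: July 22, 2013 + 7 days = July 29, 2013.
Tolling adds 5 days: July 29, 2013 + 5 days = August 3, 2013.
August 3, 2013 is Saturday; August 4, 2013 is Sunday. The next qualifying day is August 5, 2013.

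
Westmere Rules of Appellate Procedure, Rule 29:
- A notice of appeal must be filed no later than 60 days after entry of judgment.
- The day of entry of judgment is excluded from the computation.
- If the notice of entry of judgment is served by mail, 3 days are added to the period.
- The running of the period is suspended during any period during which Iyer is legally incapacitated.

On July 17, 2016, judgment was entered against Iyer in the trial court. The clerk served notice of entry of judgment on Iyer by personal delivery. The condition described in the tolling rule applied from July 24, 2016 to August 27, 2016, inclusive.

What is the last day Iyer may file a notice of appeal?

60 days after July 17, 2016 is September 15, 2016.
Service was not by mail, so no mail extension applies.
From July 24, 2016 through August 27, 2016 inclusive is 35 days; tolling adds 35 days: September 15, 2016 + 35 days = October 20, 2016.

October 20, 2016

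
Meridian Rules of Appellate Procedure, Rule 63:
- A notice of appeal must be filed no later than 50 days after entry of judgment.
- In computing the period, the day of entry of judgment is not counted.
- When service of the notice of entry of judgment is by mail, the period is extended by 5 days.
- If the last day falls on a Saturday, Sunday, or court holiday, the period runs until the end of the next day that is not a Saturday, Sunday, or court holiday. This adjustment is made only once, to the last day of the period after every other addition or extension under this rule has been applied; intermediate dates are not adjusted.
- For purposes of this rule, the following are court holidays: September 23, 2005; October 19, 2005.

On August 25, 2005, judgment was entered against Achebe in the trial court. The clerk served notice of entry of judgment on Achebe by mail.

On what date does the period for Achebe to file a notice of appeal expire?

50 days after August 25, 2005 is October 14, 2005.
Service was by mail, adding 5 days: October 14, 2005 + 5 days = October 19, 2005.
October 19, 2005 is a listed holiday. The next qualifying day is October 20, 2005.

October 20, 2005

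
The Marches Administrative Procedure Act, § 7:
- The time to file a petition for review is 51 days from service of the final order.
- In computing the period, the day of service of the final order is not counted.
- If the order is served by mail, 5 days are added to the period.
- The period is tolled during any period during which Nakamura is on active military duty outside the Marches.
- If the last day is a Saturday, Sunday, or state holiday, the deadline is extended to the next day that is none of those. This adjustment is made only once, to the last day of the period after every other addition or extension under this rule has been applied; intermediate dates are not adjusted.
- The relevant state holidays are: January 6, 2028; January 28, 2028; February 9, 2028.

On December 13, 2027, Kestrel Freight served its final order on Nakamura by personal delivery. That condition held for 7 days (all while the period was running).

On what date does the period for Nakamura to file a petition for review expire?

51 days after December 13, 2027 is February 2, 2028.
Service was not by mail, so no mail extension applies.
Tolling adds 7 days: February 2, 2028 + 7 days = February 9, 2028.
February 9, 2028 is a listed holiday. The next qualifying day is February 10, 2028.

February 10, 2028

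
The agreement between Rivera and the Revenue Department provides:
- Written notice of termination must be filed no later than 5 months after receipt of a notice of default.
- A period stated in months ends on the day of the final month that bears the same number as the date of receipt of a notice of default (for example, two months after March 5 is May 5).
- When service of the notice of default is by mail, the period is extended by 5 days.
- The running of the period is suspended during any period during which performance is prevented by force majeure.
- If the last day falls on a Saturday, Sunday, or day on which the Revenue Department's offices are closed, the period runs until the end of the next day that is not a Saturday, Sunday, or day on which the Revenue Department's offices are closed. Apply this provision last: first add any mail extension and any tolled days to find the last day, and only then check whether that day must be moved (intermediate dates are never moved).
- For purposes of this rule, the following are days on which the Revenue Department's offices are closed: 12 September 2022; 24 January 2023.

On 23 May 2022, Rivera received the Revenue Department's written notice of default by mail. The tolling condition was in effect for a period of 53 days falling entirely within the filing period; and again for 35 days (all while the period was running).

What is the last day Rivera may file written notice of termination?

5 months after 23 May 2022 is October 23, 2022.
Service was by mail, adding 5 days: October 23, 2022 + 5 days = October 28, 2022.
Tolling adds 53 days: October 28, 2022 + 53 days = December 20, 2022.
Tolling adds 35 days: December 20, 2022 + 35 days = January 24, 2023.
January 24, 2023 is a listed holiday. The next qualifying day is January 25, 2023.

January 25, 2023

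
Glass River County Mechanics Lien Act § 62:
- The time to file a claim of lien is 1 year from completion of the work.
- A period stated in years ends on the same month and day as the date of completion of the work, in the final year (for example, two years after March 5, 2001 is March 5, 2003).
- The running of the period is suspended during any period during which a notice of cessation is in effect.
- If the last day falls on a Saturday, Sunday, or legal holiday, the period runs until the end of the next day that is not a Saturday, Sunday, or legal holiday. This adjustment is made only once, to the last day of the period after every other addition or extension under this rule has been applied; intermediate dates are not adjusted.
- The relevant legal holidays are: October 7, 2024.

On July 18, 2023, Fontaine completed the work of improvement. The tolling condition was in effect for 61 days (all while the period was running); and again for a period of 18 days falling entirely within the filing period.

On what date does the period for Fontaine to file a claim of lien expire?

1 year after July 18, 2023 is July 18, 2024.
Tolling adds 61 days: July 18, 2024 + 61 days = September 17, 2024.
Tolling adds 18 days: September 17, 2024 + 18 days = October 5, 2024.
October 5, 2024 is Saturday; October 6, 2024 is Sunday; October 7, 2024 is a listed holiday. The next qualifying day is October 8, 2024.

October 8, 2024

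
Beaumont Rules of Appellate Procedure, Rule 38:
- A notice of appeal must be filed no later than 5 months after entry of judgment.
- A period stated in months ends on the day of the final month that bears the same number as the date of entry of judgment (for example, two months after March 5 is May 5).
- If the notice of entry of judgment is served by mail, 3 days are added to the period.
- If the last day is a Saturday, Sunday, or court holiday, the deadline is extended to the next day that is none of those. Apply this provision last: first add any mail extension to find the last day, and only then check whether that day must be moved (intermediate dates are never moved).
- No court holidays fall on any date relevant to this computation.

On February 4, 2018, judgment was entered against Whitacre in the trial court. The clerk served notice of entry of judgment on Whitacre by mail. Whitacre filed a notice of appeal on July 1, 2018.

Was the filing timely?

Yes

5 months after February 4, 2018 is July 4, 2018.
Service was by mail, adding 3 days: July 4, 2018 + 3 days = July 7, 2018.
July 7, 2018 is Saturday; July 8, 2018 is Sunday. The next qualifying day is July 9, 2018.
The deadline is July 9, 2018; the filing on July 1, 2018 is on or before that date.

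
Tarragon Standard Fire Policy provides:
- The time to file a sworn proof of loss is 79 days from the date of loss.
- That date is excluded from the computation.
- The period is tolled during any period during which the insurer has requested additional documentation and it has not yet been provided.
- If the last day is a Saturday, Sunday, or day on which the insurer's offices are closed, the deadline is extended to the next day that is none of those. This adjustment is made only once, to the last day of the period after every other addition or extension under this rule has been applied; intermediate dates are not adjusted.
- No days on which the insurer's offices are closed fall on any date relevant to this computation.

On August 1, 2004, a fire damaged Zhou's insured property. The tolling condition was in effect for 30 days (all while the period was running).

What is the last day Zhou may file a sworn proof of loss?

79 days after August 1, 2004 is October 19, 2004.
Tolling adds 30 days: October 19, 2004 + 30 days = November 18, 2004.
November 18, 2004 is a Thursday and not a day on which the insurer's offices are closed, so no extension applies.

November 18, 2004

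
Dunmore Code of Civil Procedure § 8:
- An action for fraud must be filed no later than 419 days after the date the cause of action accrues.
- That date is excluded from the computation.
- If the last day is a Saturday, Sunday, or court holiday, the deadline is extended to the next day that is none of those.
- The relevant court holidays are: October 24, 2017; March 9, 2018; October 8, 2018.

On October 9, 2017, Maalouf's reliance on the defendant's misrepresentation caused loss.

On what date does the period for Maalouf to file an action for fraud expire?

December 3, 2018

419 days after October 9, 2017 is December 2, 2018.
December 2, 2018 is Sunday. The next qualifying day is December 3, 2018.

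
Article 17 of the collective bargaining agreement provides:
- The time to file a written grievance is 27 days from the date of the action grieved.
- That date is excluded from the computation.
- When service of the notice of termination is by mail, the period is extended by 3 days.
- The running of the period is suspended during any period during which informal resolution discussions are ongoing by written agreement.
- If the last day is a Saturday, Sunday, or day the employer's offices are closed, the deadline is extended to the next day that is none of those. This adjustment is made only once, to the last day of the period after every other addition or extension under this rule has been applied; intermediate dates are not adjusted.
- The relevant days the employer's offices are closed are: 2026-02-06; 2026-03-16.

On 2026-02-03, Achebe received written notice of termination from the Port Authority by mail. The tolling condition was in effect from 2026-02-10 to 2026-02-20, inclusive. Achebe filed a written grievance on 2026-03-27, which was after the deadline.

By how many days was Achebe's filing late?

27 days after 2026-02-03 is March 2, 2026.
Service was by mail, adding 3 days: March 2, 2026 + 3 days = March 5, 2026.
From February 10, 2026 through February 20, 2026 inclusive is 11 days; tolling adds 11 days: March 5, 2026 + 11 days = March 16, 2026.
March 16, 2026 is a listed holiday. The next qualifying day is March 17, 2026.
The deadline is March 17, 2026; from March 17, 2026 to March 27, 2026 is 10 days.

10 days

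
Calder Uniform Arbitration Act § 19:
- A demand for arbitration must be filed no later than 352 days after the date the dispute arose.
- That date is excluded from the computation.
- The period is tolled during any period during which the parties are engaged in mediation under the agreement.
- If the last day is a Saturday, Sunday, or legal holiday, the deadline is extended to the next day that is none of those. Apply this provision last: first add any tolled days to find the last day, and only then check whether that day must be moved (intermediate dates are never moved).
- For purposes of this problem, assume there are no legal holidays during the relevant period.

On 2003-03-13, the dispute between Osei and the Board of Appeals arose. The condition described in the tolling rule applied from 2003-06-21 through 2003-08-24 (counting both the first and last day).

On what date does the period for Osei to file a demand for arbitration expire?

May 3, 2004

352 days after 2003-03-13 is February 28, 2004.
From June 21, 2003 through August 24, 2003 inclusive is 65 days; tolling adds 65 days: February 28, 2004 + 65 days = May 3, 2004.
May 3, 2004 is a Monday and not a legal holiday, so no extension applies.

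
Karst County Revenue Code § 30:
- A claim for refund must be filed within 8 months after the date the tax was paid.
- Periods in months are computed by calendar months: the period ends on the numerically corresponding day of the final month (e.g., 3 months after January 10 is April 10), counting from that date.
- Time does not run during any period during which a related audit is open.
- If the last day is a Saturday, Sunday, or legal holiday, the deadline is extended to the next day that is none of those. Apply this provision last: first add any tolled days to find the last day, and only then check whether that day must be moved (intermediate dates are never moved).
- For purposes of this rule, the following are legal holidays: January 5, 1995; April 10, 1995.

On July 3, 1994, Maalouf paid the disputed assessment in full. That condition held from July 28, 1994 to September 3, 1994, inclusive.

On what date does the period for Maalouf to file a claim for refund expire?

8 months after July 3, 1994 is March 3, 1995.
From July 28, 1994 through September 3, 1994 inclusive is 38 days; tolling adds 38 days: March 3, 1995 + 38 days = April 10, 1995.
April 10, 1995 is a listed holiday. The next qualifying day is April 11, 1995.

April 11, 1995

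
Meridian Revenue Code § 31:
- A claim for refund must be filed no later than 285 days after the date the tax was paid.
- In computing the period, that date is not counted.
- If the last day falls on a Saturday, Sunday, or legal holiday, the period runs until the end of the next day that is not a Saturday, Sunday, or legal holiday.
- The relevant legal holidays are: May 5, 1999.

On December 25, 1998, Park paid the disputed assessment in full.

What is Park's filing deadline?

285 days after December 25, 1998 is October 6, 1999.
October 6, 1999 is a Wednesday and not a legal holiday, so no extension applies.

October 6, 1999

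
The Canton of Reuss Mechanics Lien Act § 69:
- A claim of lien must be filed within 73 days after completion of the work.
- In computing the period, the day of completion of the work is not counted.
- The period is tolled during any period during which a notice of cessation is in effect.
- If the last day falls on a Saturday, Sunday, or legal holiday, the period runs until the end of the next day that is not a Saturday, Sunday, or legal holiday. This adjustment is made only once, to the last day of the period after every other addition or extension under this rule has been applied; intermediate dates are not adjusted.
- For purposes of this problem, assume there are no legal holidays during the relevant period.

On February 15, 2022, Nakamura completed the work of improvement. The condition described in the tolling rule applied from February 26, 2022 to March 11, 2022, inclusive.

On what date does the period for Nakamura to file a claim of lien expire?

73 days after February 15, 2022 is April 29, 2022.
From February 26, 2022 through March 11, 2022 inclusive is 14 days; tolling adds 14 days: April 29, 2022 + 14 days = May 13, 2022.
May 13, 2022 is a Friday and not a legal holiday, so no extension applies.

May 13, 2022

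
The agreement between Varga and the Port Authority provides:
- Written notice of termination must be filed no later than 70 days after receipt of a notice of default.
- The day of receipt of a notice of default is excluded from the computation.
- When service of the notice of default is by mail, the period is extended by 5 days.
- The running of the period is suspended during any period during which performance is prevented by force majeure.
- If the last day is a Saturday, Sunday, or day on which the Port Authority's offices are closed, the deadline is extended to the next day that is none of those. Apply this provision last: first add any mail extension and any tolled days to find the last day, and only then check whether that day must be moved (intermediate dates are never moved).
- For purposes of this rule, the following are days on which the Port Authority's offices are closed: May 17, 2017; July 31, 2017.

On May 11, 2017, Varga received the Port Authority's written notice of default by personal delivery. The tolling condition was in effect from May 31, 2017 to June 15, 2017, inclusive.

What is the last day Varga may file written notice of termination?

70 days after May 11, 2017 is July 20, 2017.
Service was not by mail, so no mail extension applies.
From May 31, 2017 through June 15, 2017 inclusive is 16 days; tolling adds 16 days: July 20, 2017 + 16 days = August 5, 2017.
August 5, 2017 is Saturday; August 6, 2017 is Sunday. The next qualifying day is August 7, 2017.

August 7, 2017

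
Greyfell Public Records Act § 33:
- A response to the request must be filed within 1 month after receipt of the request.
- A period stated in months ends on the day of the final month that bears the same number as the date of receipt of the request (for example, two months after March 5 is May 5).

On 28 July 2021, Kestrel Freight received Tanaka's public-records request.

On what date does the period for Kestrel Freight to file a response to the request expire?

1 month after 28 July 2021 is August 28, 2021.

August 28, 2021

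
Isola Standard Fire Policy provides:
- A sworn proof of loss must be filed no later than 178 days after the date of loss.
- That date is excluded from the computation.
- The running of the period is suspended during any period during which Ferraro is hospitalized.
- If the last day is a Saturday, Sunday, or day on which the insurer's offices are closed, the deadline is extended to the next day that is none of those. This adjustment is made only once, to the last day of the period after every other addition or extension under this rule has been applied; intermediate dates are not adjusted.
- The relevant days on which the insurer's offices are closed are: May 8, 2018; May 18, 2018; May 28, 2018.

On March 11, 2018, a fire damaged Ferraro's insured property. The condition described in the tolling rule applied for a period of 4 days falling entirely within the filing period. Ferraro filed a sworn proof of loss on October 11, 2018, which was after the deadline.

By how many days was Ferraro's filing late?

31 days

178 days after March 11, 2018 is September 5, 2018.
Tolling adds 4 days: September 5, 2018 + 4 days = September 9, 2018.
September 9, 2018 is Sunday. The next qualifying day is September 10, 2018.
The deadline is September 10, 2018; from September 10, 2018 to October 11, 2018 is 31 days.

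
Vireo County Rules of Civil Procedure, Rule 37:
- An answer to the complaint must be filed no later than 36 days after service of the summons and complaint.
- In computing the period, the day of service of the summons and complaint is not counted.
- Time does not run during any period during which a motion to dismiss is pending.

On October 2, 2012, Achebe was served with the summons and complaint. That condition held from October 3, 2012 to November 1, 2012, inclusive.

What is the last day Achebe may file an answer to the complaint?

36 days after October 2, 2012 is November 7, 2012.
From October 3, 2012 through November 1, 2012 inclusive is 30 days; tolling adds 30 days: November 7, 2012 + 30 days = December 7, 2012.

December 7, 2012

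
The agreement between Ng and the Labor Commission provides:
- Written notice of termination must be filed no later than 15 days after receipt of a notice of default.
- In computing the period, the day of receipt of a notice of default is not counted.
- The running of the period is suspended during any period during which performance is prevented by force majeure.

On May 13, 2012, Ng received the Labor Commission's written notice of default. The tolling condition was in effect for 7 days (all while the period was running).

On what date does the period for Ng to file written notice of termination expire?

June 4, 2012

15 days after May 13, 2012 is May 28, 2012.
Tolling adds 7 days: May 28, 2012 + 7 days = June 4, 2012.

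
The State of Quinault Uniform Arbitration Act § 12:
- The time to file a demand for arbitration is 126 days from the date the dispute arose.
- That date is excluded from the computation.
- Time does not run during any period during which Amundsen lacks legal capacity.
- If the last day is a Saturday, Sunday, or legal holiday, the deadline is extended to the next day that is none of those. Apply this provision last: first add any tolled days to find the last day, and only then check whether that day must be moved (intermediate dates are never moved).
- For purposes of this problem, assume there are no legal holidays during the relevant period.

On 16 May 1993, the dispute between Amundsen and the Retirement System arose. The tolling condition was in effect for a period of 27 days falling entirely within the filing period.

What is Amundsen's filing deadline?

October 18, 1993

126 days after 16 May 1993 is September 19, 1993.
Tolling adds 27 days: September 19, 1993 + 27 days = October 16, 1993.
October 16, 1993 is Saturday; October 17, 1993 is Sunday. The next qualifying day is October 18, 1993.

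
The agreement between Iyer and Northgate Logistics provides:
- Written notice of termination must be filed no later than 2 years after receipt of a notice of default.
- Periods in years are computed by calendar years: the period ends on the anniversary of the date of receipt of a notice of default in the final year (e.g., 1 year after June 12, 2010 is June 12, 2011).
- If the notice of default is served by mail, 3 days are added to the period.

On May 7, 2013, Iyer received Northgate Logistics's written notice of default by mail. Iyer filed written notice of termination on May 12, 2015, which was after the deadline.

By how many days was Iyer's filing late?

2 years after May 7, 2013 is May 7, 2015.
Service was by mail, adding 3 days: May 7, 2015 + 3 days = May 10, 2015.
The deadline is May 10, 2015; from May 10, 2015 to May 12, 2015 is 2 days.

2 days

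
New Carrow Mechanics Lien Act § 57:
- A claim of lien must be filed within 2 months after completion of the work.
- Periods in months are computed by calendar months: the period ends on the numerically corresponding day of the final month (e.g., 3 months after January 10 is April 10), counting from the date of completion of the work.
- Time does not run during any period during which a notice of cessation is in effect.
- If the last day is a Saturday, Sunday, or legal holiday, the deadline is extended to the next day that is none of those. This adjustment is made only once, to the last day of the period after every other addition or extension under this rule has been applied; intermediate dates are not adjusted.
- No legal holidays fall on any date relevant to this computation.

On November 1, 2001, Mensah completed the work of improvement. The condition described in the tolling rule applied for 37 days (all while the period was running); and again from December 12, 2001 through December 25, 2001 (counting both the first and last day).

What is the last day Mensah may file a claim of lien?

2 months after November 1, 2001 is January 1, 2002.
Tolling adds 37 days: January 1, 2002 + 37 days = February 7, 2002.
From December 12, 2001 through December 25, 2001 inclusive is 14 days; tolling adds 14 days: February 7, 2002 + 14 days = February 21, 2002.
February 21, 2002 is a Thursday and not a legal holiday, so no extension applies.

February 21, 2002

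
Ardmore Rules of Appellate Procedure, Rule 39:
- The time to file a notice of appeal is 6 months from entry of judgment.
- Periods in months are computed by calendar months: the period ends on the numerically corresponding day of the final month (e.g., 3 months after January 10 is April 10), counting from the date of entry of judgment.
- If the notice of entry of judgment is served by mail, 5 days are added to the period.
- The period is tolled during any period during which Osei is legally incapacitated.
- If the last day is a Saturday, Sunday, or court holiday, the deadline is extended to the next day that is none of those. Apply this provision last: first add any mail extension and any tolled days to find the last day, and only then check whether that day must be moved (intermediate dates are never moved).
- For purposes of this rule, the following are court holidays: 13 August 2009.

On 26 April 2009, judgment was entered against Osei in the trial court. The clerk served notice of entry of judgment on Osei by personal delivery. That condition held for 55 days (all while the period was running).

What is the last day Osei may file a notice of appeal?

December 21, 2009

6 months after 26 April 2009 is October 26, 2009.
Service was not by mail, so no mail extension applies.
Tolling adds 55 days: October 26, 2009 + 55 days = December 20, 2009.
December 20, 2009 is Sunday. The next qualifying day is December 21, 2009.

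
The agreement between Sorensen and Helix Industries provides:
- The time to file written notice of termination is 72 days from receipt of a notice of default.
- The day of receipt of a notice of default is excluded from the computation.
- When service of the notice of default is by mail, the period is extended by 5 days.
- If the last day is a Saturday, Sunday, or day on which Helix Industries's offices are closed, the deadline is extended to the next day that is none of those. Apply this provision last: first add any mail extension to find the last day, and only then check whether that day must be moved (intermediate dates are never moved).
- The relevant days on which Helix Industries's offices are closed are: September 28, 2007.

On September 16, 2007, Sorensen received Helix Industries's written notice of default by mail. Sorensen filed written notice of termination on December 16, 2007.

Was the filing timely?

72 days after September 16, 2007 is November 27, 2007.
Service was by mail, adding 5 days: November 27, 2007 + 5 days = December 2, 2007.
December 2, 2007 is Sunday. The next qualifying day is December 3, 2007.
The deadline is December 3, 2007; the filing on December 16, 2007 is after that date.

No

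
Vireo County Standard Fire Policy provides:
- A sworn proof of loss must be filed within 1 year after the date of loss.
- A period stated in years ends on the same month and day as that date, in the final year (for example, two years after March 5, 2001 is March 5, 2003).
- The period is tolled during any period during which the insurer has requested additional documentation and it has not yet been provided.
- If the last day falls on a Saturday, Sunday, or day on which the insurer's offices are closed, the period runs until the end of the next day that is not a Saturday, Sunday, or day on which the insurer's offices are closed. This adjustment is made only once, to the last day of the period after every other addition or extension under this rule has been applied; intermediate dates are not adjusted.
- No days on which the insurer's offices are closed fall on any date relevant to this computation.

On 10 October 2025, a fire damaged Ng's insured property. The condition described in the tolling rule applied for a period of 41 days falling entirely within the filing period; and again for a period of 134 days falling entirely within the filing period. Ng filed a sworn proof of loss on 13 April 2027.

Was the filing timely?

No

1 year after 10 October 2025 is October 10, 2026.
Tolling adds 41 days: October 10, 2026 + 41 days = November 20, 2026.
Tolling adds 134 days: November 20, 2026 + 134 days = April 3, 2027.
April 3, 2027 is Saturday; April 4, 2027 is Sunday. The next qualifying day is April 5, 2027.
The deadline is April 5, 2027; the filing on April 13, 2027 is after that date.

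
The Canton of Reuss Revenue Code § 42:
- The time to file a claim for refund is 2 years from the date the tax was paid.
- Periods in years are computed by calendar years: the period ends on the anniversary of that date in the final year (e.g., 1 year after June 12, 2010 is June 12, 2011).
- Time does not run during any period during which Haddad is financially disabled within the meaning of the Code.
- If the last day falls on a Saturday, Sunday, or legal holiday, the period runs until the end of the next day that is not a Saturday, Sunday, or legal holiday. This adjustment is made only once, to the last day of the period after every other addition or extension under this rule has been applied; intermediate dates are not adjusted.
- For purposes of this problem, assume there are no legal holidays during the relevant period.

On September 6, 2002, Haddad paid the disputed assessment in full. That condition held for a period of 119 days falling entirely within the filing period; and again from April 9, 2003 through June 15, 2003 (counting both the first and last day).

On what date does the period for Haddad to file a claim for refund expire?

March 14, 2005

2 years after September 6, 2002 is September 6, 2004.
Tolling adds 119 days: September 6, 2004 + 119 days = January 3, 2005.
From April 9, 2003 through June 15, 2003 inclusive is 68 days; tolling adds 68 days: January 3, 2005 + 68 days = March 12, 2005.
March 12, 2005 is Saturday; March 13, 2005 is Sunday. The next qualifying day is March 14, 2005.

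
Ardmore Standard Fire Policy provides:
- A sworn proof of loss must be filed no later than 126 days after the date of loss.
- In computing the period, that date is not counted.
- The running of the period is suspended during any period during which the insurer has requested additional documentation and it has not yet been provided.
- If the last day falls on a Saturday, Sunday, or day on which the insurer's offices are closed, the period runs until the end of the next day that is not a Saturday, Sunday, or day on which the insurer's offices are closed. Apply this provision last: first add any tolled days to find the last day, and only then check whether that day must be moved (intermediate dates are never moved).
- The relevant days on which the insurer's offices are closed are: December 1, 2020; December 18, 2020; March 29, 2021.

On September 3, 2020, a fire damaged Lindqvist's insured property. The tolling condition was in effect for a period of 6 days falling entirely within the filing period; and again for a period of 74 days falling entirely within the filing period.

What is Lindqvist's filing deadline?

126 days after September 3, 2020 is January 7, 2021.
Tolling adds 6 days: January 7, 2021 + 6 days = January 13, 2021.
Tolling adds 74 days: January 13, 2021 + 74 days = March 28, 2021.
March 28, 2021 is Sunday; March 29, 2021 is a listed holiday. The next qualifying day is March 30, 2021.

March 30, 2021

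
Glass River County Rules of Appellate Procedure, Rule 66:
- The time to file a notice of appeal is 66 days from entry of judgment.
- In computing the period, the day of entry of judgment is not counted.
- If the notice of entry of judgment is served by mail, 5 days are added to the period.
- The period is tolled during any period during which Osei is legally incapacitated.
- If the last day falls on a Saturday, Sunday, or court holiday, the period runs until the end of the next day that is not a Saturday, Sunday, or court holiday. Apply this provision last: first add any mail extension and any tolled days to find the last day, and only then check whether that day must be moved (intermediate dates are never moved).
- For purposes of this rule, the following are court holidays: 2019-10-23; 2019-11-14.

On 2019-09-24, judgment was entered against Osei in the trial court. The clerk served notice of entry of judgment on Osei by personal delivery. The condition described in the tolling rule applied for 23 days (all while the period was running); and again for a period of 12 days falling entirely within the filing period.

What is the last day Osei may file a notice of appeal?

66 days after 2019-09-24 is November 29, 2019.
Service was not by mail, so no mail extension applies.
Tolling adds 23 days: November 29, 2019 + 23 days = December 22, 2019.
Tolling adds 12 days: December 22, 2019 + 12 days = January 3, 2020.
January 3, 2020 is a Friday and not a court holiday, so no extension applies.

January 3, 2020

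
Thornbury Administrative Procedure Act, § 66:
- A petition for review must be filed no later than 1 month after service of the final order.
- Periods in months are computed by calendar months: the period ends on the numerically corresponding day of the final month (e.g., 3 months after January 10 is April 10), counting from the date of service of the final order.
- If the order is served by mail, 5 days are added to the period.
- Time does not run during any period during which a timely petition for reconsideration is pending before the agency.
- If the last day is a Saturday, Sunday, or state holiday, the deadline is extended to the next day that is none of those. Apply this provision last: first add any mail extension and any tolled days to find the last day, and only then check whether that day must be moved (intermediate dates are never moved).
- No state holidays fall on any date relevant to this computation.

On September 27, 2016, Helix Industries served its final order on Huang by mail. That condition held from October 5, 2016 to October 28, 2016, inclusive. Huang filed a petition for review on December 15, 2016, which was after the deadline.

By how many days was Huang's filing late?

20 days

1 month after September 27, 2016 is October 27, 2016.
Service was by mail, adding 5 days: October 27, 2016 + 5 days = November 1, 2016.
From October 5, 2016 through October 28, 2016 inclusive is 24 days; tolling adds 24 days: November 1, 2016 + 24 days = November 25, 2016.
November 25, 2016 is a Friday and not a state holiday, so no extension applies.
The deadline is November 25, 2016; from November 25, 2016 to December 15, 2016 is 20 days.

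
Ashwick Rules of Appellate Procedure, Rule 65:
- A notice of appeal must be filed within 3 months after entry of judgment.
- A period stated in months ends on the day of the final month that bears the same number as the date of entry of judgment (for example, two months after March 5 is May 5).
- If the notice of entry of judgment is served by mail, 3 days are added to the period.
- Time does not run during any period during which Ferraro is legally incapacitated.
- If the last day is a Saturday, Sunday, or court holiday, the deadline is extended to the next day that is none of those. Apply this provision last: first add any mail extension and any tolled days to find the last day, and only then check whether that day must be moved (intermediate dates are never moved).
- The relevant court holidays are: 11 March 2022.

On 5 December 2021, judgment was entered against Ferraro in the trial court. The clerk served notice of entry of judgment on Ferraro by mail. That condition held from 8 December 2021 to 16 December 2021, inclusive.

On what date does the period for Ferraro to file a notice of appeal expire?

March 17, 2022

3 months after 5 December 2021 is March 5, 2022.
Service was by mail, adding 3 days: March 5, 2022 + 3 days = March 8, 2022.
From December 8, 2021 through December 16, 2021 inclusive is 9 days; tolling adds 9 days: March 8, 2022 + 9 days = March 17, 2022.
March 17, 2022 is a Thursday and not a court holiday, so no extension applies.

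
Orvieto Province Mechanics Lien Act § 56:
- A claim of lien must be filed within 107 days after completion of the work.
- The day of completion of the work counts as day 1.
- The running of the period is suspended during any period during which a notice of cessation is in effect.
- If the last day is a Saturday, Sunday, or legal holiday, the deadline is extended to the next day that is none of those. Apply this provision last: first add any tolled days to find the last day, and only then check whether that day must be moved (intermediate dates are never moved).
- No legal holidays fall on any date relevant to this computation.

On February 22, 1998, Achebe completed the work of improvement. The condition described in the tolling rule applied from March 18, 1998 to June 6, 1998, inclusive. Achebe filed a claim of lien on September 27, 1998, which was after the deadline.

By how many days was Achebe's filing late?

Counting February 22, 1998 as day 1, day 107 is June 8, 1998.
From March 18, 1998 through June 6, 1998 inclusive is 81 days; tolling adds 81 days: June 8, 1998 + 81 days = August 28, 1998.
August 28, 1998 is a Friday and not a legal holiday, so no extension applies.
The deadline is August 28, 1998; from August 28, 1998 to September 27, 1998 is 30 days.

30 days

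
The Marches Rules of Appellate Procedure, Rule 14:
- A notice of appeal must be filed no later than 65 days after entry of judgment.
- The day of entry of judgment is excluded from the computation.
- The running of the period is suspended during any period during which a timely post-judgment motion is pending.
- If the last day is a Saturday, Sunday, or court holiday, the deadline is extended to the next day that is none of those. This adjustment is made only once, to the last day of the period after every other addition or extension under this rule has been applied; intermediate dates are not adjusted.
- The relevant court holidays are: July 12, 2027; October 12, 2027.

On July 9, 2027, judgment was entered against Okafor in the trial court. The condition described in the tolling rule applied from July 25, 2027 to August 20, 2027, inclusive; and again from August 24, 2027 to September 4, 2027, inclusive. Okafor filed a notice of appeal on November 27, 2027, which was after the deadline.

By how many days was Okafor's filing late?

37 days

65 days after July 9, 2027 is September 12, 2027.
From July 25, 2027 through August 20, 2027 inclusive is 27 days; tolling adds 27 days: September 12, 2027 + 27 days = October 9, 2027.
From August 24, 2027 through September 4, 2027 inclusive is 12 days; tolling adds 12 days: October 9, 2027 + 12 days = October 21, 2027.
October 21, 2027 is a Thursday and not a court holiday, so no extension applies.
The deadline is October 21, 2027; from October 21, 2027 to November 27, 2027 is 37 days.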